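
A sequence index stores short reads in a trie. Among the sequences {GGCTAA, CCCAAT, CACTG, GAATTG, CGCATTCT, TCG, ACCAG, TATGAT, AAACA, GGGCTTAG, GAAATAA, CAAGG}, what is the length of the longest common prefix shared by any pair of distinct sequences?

The deepest shared node is where two words last agree before diverging.
"GAAATAA" and "GAATTG" agree on "GAA" (3 characters) before diverging; nothing deeper is shared.
Longest shared-prefix length: 3

3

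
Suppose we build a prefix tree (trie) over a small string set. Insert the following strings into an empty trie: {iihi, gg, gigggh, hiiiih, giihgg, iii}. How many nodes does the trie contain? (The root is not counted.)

22

Insert word by word; a character creates a node only if that edge doesn't already exist:
  "iihi" → 4 new (i, i, h, i)
  "gg" → 2 new (g, g)
  "gigggh" → prefix "g" already present; 5 new (i, g, g, g, h)
  "hiiiih" → 6 new (h, i, i, i, i, h)
  "giihgg" → prefix "gi" already present; 4 new (i, h, g, g)
  "iii" → prefix "ii" already present; 1 new (i)
Total nodes = 4 + 2 + 5 + 6 + 4 + 1 = 22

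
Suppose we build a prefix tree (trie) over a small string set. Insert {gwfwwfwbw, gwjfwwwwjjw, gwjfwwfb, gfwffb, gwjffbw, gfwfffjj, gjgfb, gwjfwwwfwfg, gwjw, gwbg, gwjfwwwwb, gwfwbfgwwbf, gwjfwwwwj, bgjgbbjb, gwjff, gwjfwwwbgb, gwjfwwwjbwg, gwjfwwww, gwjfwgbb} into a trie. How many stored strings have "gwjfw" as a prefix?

9

Walk to "gwjfw"; the words in its subtree are exactly those with that prefix.
Words under "gwjfw": gwjfwgbb, gwjfwwfb, gwjfwwwbgb, gwjfwwwfwfg, gwjfwwwjbwg, gwjfwwww, gwjfwwwwb, gwjfwwwwj, gwjfwwwwjjw
Count: 9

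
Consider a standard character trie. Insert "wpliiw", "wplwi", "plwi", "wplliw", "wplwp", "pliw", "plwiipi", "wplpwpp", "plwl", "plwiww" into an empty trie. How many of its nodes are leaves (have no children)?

A leaf is a node with no children — equivalently, the end of a word that is not a proper prefix of any other stored word.
Those words: "pliw", "plwiipi", "plwiww", "plwl", "wpliiw", "wplliw", "wplpwpp", "wplwi", "wplwp"
Leaf count: 9

9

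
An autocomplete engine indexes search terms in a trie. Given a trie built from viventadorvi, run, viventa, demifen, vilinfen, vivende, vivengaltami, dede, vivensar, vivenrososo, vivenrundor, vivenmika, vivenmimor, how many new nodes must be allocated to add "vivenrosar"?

"vivenros" is already a path in the trie; the remaining "ar" must be added.
New nodes needed: |"vivenrosar"| − 8 = 10 − 8 = 2.

2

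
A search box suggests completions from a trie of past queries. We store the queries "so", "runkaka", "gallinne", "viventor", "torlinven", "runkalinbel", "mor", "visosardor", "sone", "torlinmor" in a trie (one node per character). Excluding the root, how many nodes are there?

Insert word by word; a character creates a node only if that edge doesn't already exist:
  "so" → 2 new (s, o)
  "runkaka" → 7 new (r, u, n, k, a, k, a)
  "gallinne" → 8 new (g, a, l, l, i, n, n, e)
  "viventor" → 8 new (v, i, v, e, n, t, o, r)
  "torlinven" → 9 new (t, o, r, l, i, n, v, e, n)
  "runkalinbel" → prefix "runka" already present; 6 new (l, i, n, b, e, l)
  "mor" → 3 new (m, o, r)
  "visosardor" → prefix "vi" already present; 8 new (s, o, s, a, r, d, o, r)
  "sone" → prefix "so" already present; 2 new (n, e)
  "torlinmor" → prefix "torlin" already present; 3 new (m, o, r)
Total nodes = 2 + 7 + 8 + 8 + 9 + 6 + 3 + 8 + 2 + 3 = 56

56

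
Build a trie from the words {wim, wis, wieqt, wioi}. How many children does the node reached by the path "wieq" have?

1

Walk "wieq" from the root, arriving at one node.
Distinct next characters after "wieq": t.
That node has 1 child edge.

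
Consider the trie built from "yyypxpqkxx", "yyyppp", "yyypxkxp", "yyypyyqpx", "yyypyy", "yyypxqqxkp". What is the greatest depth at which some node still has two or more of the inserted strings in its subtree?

6

Look for the deepest trie node that still has at least two words in its subtree.
e.g. "yyypyy" and "yyypyyqpx" share the prefix "yyypyy" of length 6; no pair shares a longer one.
Longest shared-prefix length: 6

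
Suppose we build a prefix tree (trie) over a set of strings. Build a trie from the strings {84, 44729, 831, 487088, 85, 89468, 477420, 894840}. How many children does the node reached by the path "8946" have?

Follow the path "8946" to its node, then look at its outgoing edges.
Characters that immediately follow "8946" among the stored strings: {8}.
That node has 1 child edge.

1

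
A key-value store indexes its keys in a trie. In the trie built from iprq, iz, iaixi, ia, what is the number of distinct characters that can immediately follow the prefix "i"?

3

Walk "i" from the root, arriving at one node.
Distinct next characters after "i": a, p, z.
That node has 3 child edges.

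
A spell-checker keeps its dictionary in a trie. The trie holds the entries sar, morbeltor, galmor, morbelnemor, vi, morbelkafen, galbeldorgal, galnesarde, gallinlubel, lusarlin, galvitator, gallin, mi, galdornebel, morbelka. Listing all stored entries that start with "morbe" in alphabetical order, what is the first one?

morbelka

Filter for "morbe…" and sort: "morbelka", "morbelkafen", "morbelnemor", "morbeltor"
The 1st is morbelka.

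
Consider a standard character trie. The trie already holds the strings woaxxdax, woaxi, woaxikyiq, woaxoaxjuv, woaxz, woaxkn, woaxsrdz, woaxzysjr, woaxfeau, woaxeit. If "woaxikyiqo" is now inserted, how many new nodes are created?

The longest prefix of "woaxikyiqo" already in the trie is "woaxikyiq" (length 9).
So 10 − 9 = 1 new nodes.

1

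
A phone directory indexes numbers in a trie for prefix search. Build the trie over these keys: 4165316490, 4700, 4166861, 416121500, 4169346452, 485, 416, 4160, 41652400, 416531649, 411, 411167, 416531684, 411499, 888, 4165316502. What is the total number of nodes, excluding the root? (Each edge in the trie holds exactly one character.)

Count nodes per top-level branch (shared prefixes stored once):
  '4'-branch (411, 411167, 411499, 416, 4160, 416121500, 41652400, 416531649, 4165316490, 4165316502, 416531684, 4166861, 4169346452, 4700, 485): 49 nodes
  '8'-branch (888): 3 nodes
Sum: 52

52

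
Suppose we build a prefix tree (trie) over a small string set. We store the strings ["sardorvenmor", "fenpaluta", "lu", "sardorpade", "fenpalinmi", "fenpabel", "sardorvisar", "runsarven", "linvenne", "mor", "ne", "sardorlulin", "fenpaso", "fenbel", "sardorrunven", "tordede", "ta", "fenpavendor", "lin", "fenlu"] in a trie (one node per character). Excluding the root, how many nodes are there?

For each word, the new-node count is its length minus the longest prefix already in the trie:
  "sardorvenmor" → 12 new (s, a, r, d, o, r, v, e, n, m, o, r)
  "fenpaluta" → 9 new (f, e, n, p, a, l, u, t, a)
  "lu" → 2 new (l, u)
  "sardorpade" → prefix "sardor" already present; 4 new (p, a, d, e)
  "fenpalinmi" → prefix "fenpal" already present; 4 new (i, n, m, i)
  "fenpabel" → prefix "fenpa" already present; 3 new (b, e, l)
  "sardorvisar" → prefix "sardorv" already present; 4 new (i, s, a, r)
  "runsarven" → 9 new (r, u, n, s, a, r, v, e, n)
  "linvenne" → prefix "l" already present; 7 new (i, n, v, e, n, n, e)
  "mor" → 3 new (m, o, r)
  "ne" → 2 new (n, e)
  "sardorlulin" → prefix "sardor" already present; 5 new (l, u, l, i, n)
  "fenpaso" → prefix "fenpa" already present; 2 new (s, o)
  "fenbel" → prefix "fen" already present; 3 new (b, e, l)
  "sardorrunven" → prefix "sardor" already present; 6 new (r, u, n, v, e, n)
  "tordede" → 7 new (t, o, r, d, e, d, e)
  "ta" → prefix "t" already present; 1 new (a)
  "fenpavendor" → prefix "fenpa" already present; 6 new (v, e, n, d, o, r)
  "lin" → prefix "lin" already present; 0 new (none)
  "fenlu" → prefix "fen" already present; 2 new (l, u)
Total nodes = 12 + 9 + 2 + 4 + 4 + 3 + 4 + 9 + 7 + 3 + 2 + 5 + 2 + 3 + 6 + 7 + 1 + 6 + 0 + 2 = 91

91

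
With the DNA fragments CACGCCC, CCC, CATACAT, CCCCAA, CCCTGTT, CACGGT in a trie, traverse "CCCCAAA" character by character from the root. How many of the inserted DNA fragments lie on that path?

Walk "CCCCAAA" from the root; an end-of-word marker is hit whenever a stored word is a prefix of "CCCCAAA".
Prefixes of the query that are stored words: "CCC", "CCCCAA"
Count: 2

2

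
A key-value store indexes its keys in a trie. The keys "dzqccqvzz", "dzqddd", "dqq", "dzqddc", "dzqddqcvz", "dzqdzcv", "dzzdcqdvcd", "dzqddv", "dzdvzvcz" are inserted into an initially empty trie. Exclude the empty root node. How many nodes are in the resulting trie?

37

Trace insertions, counting only characters that open a new branch:
  "dzqccqvzz" → 9 new (d, z, q, c, c, q, v, z, z)
  "dzqddd" → prefix "dzq" already present; 3 new (d, d, d)
  "dqq" → prefix "d" already present; 2 new (q, q)
  "dzqddc" → prefix "dzqdd" already present; 1 new (c)
  "dzqddqcvz" → prefix "dzqdd" already present; 4 new (q, c, v, z)
  "dzqdzcv" → prefix "dzqd" already present; 3 new (z, c, v)
  "dzzdcqdvcd" → prefix "dz" already present; 8 new (z, d, c, q, d, v, c, d)
  "dzqddv" → prefix "dzqdd" already present; 1 new (v)
  "dzdvzvcz" → prefix "dz" already present; 6 new (d, v, z, v, c, z)
Total nodes = 9 + 3 + 2 + 1 + 4 + 3 + 8 + 1 + 6 = 37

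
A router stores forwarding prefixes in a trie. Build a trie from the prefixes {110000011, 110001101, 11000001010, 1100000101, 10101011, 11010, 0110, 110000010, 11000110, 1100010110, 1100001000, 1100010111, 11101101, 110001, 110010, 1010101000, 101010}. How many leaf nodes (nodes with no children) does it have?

12

A leaf is a node with no children — equivalently, the end of a word that is not a proper prefix of any other stored word.
Those words: "0110", "1010101000", "10101011", "11000001010", "110000011", "1100001000", "1100010110", "1100010111", "110001101", "110010", "11010", "11101101"
Leaf count: 12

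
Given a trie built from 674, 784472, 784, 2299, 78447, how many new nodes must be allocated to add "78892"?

"78" is already a path in the trie; the remaining "892" must be added.
So 5 − 2 = 3 new nodes.

3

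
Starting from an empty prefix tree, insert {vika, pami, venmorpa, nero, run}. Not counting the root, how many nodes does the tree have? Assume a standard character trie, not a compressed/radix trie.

Count nodes per top-level branch (shared prefixes stored once):
  'n'-branch (nero): 4 nodes
  'p'-branch (pami): 4 nodes
  'r'-branch (run): 3 nodes
  'v'-branch (venmorpa, vika): 11 nodes
Sum: 22

22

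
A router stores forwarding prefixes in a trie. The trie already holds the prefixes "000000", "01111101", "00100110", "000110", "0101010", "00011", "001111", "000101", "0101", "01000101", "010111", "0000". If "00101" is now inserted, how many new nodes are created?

1

"0010" is already a path in the trie; the remaining "1" must be added.
Each of the 1 remaining characters creates one node.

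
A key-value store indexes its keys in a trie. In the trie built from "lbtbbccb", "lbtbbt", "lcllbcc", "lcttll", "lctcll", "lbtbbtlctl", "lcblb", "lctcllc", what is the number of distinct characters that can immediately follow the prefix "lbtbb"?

2

Walk "lbtbb" from the root, arriving at one node.
Distinct next characters after "lbtbb": c, t.
That node has 2 child edges.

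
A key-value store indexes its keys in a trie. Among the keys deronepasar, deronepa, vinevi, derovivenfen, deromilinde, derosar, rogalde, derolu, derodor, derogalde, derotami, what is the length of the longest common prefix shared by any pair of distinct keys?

Equivalently: take the maximum, over all pairs, of their longest common prefix length.
e.g. "deronepa" and "deronepasar" share the prefix "deronepa" of length 8; no pair shares a longer one.
Longest shared-prefix length: 8

8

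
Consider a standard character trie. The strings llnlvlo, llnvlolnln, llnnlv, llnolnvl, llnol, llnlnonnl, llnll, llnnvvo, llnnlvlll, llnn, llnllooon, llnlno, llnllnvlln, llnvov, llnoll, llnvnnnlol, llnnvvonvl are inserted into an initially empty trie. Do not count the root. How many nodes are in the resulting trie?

Count nodes per top-level branch (shared prefixes stored once):
  'l'-branch (llnll, llnllnvlln, llnllooon, llnlno, llnlnonnl, llnlvlo, llnn, llnnlv, llnnlvlll, llnnvvo, llnnvvonvl, llnol, llnoll, llnolnvl, llnvlolnln, llnvnnnlol, llnvov): 55 nodes
Sum: 55

55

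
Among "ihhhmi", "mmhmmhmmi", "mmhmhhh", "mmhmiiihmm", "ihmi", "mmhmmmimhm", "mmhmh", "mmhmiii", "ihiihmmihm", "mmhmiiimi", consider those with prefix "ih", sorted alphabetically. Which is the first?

ihhhmi

Filter for "ih…" and sort: "ihhhmi", "ihiihmmihm", "ihmi"
The 1st is ihhhmi.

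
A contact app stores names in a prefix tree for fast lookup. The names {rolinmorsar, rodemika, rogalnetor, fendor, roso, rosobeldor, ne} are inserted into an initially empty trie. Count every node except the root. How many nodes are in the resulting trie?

41

Count nodes per top-level branch (shared prefixes stored once):
  'f'-branch (fendor): 6 nodes
  'n'-branch (ne): 2 nodes
  'r'-branch (rodemika, rogalnetor, rolinmorsar, roso, rosobeldor): 33 nodes
Sum: 41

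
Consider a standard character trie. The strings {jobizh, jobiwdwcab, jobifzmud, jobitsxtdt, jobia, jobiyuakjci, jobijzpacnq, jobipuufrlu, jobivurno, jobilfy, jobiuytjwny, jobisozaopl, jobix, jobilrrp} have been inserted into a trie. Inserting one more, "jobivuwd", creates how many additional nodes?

"jobivu" is already a path in the trie; the remaining "wd" must be added.
So 8 − 6 = 2 new nodes.

2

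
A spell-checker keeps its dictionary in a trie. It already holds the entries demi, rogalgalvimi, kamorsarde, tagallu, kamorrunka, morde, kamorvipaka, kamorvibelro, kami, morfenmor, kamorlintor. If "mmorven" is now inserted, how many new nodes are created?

Walking "mmorven" from the root, the first 1 characters ("m") follow existing edges; "m" is the first miss.
So 7 − 1 = 6 new nodes.

6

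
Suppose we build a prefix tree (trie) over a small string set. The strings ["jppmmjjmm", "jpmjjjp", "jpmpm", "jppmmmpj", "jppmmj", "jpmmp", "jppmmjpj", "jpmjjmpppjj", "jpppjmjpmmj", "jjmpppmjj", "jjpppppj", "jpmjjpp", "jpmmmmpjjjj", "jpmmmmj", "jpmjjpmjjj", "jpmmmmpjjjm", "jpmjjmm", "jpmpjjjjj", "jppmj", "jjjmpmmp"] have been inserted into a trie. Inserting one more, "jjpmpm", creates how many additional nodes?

3

The longest prefix of "jjpmpm" already in the trie is "jjp" (length 3).
Each of the 3 remaining characters creates one node.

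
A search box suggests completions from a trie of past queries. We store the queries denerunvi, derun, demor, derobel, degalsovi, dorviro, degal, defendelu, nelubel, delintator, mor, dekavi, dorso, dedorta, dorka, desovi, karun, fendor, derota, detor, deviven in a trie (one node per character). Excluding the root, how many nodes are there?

95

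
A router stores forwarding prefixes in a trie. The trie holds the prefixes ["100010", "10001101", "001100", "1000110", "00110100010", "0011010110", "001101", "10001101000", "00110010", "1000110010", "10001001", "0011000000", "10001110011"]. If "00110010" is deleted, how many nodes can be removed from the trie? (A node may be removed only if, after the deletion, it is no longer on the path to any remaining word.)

2

A node on "00110010"'s path can go only if nothing else ends at it or branches off below it.
The suffix "10" (2 nodes) is used only by "00110010"; the node for "001100" still has the child "0", so pruning stops there.
Nodes removed: 2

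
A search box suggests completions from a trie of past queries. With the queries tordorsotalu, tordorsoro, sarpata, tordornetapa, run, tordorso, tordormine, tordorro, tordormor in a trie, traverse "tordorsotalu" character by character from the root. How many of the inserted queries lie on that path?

2

Traverse "tordorsotalu" character by character; count nodes along the way that are marked as word ends.
Prefixes of the query that are stored words: "tordorso", "tordorsotalu"
Count: 2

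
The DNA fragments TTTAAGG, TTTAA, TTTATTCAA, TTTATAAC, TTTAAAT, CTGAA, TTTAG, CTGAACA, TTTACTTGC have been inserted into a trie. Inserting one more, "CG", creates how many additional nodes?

The longest prefix of "CG" already in the trie is "C" (length 1).
So 2 − 1 = 1 new nodes.

1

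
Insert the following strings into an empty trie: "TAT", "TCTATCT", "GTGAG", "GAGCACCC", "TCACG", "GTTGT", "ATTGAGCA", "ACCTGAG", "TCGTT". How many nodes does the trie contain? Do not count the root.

44

Count nodes per top-level branch (shared prefixes stored once):
  'A'-branch (ACCTGAG, ATTGAGCA): 14 nodes
  'G'-branch (GAGCACCC, GTGAG, GTTGT): 15 nodes
  'T'-branch (TAT, TCACG, TCGTT, TCTATCT): 15 nodes
Sum: 44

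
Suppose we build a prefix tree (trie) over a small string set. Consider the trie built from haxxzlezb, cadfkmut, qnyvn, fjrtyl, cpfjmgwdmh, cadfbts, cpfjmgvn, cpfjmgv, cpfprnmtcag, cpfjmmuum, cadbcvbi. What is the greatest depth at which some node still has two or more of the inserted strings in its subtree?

7

The deepest shared node is where two words last agree before diverging.
e.g. "cpfjmgv" and "cpfjmgvn" share the prefix "cpfjmgv" of length 7; no pair shares a longer one.
Longest shared-prefix length: 7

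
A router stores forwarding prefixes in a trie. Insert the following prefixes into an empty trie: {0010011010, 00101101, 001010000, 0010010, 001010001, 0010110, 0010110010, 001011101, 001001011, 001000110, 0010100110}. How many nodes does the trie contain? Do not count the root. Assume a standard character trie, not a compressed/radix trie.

Trie structure (* marks end of a word):
(root)
└─ 0
   └─ 0
      └─ 1
         └─ 0
            ├─ 0
            │  ├─ 0
            │  │  └─ 1
            │  │     └─ 1
            │  │        └─ 0 *
            │  └─ 1
            │     ├─ 0 *
            │     │  └─ 1
            │     │     └─ 1 *
            │     └─ 1
            │        └─ 0
            │           └─ 1
            │              └─ 0 *
            └─ 1
               ├─ 0
               │  └─ 0
               │     ├─ 0
               │     │  ├─ 0 *
               │     │  └─ 1 *
               │     └─ 1
               │        └─ 1
               │           └─ 0 *
               └─ 1
                  ├─ 0 *
                  │  ├─ 0
                  │  │  └─ 1
                  │  │     └─ 0 *
                  │  └─ 1 *
                  └─ 1
                     └─ 0
                        └─ 1 *
Counting every labelled node above: 35.

35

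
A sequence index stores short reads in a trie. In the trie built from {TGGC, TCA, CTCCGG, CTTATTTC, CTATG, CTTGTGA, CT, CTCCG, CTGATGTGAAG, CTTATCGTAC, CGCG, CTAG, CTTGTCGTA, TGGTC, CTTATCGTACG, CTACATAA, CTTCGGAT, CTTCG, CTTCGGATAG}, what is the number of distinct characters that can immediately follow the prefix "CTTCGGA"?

1

Follow the path "CTTCGGA" to its node, then look at its outgoing edges.
Characters that immediately follow "CTTCGGA" among the stored strings: {T}.
That node has 1 child edge.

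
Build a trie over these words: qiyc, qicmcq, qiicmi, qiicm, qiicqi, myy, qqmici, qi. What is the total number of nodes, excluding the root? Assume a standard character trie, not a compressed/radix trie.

22

Trie structure (* marks end of a word):
(root)
├─ m
│  └─ y
│     └─ y *
└─ q
   ├─ i *
   │  ├─ c
   │  │  └─ m
   │  │     └─ c
   │  │        └─ q *
   │  ├─ i
   │  │  └─ c
   │  │     ├─ m *
   │  │     │  └─ i *
   │  │     └─ q
   │  │        └─ i *
   │  └─ y
   │     └─ c *
   └─ q
      └─ m
         └─ i
            └─ c
               └─ i *
Counting every labelled node above: 22.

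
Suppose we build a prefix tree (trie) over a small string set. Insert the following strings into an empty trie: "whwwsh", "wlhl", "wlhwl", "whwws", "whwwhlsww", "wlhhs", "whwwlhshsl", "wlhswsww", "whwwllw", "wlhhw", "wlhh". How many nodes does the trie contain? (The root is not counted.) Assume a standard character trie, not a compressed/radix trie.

Count nodes per top-level branch (shared prefixes stored once):
  'w'-branch (whwwhlsww, whwwlhshsl, whwwllw, whwws, whwwsh, wlhh, wlhhs, wlhhw, wlhl, wlhswsww, wlhwl): 32 nodes
Sum: 32

32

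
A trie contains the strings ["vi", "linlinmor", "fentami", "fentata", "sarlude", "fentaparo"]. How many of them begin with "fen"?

3

Traverse to the node for "fen", then collect every word in that subtree.
Matches: "fentami", "fentaparo", "fentata"
Count: 3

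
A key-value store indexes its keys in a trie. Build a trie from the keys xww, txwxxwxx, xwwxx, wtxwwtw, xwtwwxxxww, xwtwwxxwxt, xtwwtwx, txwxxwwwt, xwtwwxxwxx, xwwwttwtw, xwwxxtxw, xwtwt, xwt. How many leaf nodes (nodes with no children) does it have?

A leaf is a node with no children — equivalently, the end of a word that is not a proper prefix of any other stored word.
Those words: "txwxxwwwt", "txwxxwxx", "wtxwwtw", "xtwwtwx", "xwtwt", "xwtwwxxwxt", "xwtwwxxwxx", "xwtwwxxxww", "xwwwttwtw", "xwwxxtxw"
Leaf count: 10

10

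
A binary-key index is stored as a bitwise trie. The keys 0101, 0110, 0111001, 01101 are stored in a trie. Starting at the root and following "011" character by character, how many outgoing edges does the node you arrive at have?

2

Walk "011" from the root, arriving at one node.
Characters that immediately follow "011" among the stored strings: {0, 1}.
That node has 2 child edges.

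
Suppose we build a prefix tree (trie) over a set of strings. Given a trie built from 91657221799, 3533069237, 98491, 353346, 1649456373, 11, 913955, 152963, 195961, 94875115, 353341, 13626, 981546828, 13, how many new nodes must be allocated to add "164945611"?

The longest prefix of "164945611" already in the trie is "1649456" (length 7).
So 9 − 7 = 2 new nodes.

2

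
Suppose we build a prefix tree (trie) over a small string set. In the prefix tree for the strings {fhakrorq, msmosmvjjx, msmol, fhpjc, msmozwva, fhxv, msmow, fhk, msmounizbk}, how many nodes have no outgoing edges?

Leaves are exactly the stored words that no other stored word extends.
Those words: "fhakrorq", "fhk", "fhpjc", "fhxv", "msmol", "msmosmvjjx", "msmounizbk", "msmow", "msmozwva"
Leaf count: 9

9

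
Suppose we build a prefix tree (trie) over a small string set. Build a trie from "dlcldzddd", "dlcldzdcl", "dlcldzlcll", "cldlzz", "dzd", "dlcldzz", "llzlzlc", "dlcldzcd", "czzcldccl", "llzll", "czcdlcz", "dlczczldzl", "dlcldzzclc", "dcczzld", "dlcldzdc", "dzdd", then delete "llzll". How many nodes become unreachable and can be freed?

1

A node on "llzll"'s path can go only if nothing else ends at it or branches off below it.
The suffix "l" (1 node) is used only by "llzll"; the node for "llzl" still has the child "z", so pruning stops there.
Nodes removed: 1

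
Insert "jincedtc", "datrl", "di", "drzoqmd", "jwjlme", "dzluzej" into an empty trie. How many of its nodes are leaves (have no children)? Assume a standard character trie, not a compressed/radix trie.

A leaf is a node with no children — equivalently, the end of a word that is not a proper prefix of any other stored word.
Those words: "datrl", "di", "drzoqmd", "dzluzej", "jincedtc", "jwjlme"
Leaf count: 6

6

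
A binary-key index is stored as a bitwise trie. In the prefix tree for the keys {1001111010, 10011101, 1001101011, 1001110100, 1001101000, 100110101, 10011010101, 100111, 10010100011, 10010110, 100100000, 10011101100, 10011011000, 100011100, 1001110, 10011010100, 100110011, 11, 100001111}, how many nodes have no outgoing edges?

15

A leaf is a node with no children — equivalently, the end of a word that is not a proper prefix of any other stored word.
Those words: "100001111", "100011100", "100100000", "10010100011", "10010110", "100110011", "1001101000", "10011010100", "10011010101", "1001101011", "10011011000", "1001110100", "10011101100", "1001111010", "11"
Leaf count: 15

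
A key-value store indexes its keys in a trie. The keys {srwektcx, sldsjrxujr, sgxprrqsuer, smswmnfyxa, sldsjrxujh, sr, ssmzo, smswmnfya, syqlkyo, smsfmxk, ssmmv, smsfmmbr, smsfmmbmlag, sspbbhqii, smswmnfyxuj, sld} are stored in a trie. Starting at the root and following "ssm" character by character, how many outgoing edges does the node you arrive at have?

The children of the "ssm" node are the distinct next characters among strings starting with "ssm".
Distinct next characters after "ssm": m, z.
That node has 2 child edges.

2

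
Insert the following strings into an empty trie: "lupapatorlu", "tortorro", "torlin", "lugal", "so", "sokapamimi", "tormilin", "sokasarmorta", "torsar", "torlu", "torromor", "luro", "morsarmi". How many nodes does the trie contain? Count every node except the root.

For each word, the new-node count is its length minus the longest prefix already in the trie:
  "lupapatorlu" → 11 new (l, u, p, a, p, a, t, o, r, l, u)
  "tortorro" → 8 new (t, o, r, t, o, r, r, o)
  "torlin" → prefix "tor" already present; 3 new (l, i, n)
  "lugal" → prefix "lu" already present; 3 new (g, a, l)
  "so" → 2 new (s, o)
  "sokapamimi" → prefix "so" already present; 8 new (k, a, p, a, m, i, m, i)
  "tormilin" → prefix "tor" already present; 5 new (m, i, l, i, n)
  "sokasarmorta" → prefix "soka" already present; 8 new (s, a, r, m, o, r, t, a)
  "torsar" → prefix "tor" already present; 3 new (s, a, r)
  "torlu" → prefix "torl" already present; 1 new (u)
  "torromor" → prefix "tor" already present; 5 new (r, o, m, o, r)
  "luro" → prefix "lu" already present; 2 new (r, o)
  "morsarmi" → 8 new (m, o, r, s, a, r, m, i)
Total nodes = 11 + 8 + 3 + 3 + 2 + 8 + 5 + 8 + 3 + 1 + 5 + 2 + 8 = 67

67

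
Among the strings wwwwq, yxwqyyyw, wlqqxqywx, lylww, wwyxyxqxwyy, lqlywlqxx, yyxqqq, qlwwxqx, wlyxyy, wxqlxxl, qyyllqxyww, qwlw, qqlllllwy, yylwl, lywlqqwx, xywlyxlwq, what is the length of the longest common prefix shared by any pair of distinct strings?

Equivalently: take the maximum, over all pairs, of their longest common prefix length.
"lylww" and "lywlqqwx" agree on "ly" (2 characters) before diverging; nothing deeper is shared.
Longest shared-prefix length: 2

2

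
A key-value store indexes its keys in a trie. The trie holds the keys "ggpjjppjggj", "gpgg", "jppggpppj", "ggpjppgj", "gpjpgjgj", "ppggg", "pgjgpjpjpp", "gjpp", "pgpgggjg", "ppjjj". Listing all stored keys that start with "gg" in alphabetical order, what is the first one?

Filter for "gg…" and sort: "ggpjjppjggj", "ggpjppgj"
The 1st is ggpjjppjggj.

ggpjjppjggj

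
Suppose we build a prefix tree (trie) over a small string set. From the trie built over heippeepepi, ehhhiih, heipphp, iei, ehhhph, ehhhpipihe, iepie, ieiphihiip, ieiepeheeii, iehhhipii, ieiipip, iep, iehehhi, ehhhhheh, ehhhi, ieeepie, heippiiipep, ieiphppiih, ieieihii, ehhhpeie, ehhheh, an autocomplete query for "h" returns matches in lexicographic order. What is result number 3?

Filter for "h…" and sort: "heippeepepi", "heipphp", "heippiiipep"
Position 3: heippiiipep

heippiiipep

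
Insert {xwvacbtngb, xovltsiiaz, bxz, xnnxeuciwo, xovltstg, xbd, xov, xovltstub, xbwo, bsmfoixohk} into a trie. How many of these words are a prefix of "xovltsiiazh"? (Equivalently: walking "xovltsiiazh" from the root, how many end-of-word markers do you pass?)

Walk "xovltsiiazh" from the root; an end-of-word marker is hit whenever a stored word is a prefix of "xovltsiiazh".
Prefixes of the query that are stored words: "xov", "xovltsiiaz"
Count: 2

2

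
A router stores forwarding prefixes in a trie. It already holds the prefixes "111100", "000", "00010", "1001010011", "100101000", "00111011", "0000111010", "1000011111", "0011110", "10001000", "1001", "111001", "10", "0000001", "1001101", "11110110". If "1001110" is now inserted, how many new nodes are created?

2

"10011" is already a path in the trie; the remaining "10" must be added.
So 7 − 5 = 2 new nodes.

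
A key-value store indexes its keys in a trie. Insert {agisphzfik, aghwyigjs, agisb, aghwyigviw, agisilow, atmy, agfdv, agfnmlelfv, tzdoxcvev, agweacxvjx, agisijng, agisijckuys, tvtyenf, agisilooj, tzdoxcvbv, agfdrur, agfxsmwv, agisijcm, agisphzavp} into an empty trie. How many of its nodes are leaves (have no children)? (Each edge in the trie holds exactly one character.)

19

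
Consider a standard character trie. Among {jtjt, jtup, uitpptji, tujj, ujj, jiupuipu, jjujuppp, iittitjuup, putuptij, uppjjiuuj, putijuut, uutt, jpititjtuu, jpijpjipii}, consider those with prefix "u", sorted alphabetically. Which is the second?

Words with prefix "u", in lexicographic order: "uitpptji", "ujj", "uppjjiuuj", "uutt"
Position 2: ujj

ujj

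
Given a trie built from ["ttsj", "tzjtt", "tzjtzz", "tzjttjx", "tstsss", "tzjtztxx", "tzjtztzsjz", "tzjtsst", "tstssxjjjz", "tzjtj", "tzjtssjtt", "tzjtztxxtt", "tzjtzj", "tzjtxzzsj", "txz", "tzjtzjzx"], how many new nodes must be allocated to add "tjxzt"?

The longest prefix of "tjxzt" already in the trie is "t" (length 1).
New nodes needed: |"tjxzt"| − 1 = 5 − 1 = 4.

4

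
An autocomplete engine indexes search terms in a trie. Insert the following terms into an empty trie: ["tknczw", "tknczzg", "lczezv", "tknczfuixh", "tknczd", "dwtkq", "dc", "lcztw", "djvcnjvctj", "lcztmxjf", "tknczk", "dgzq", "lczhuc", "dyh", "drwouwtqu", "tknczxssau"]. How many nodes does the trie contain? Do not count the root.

Count nodes per top-level branch (shared prefixes stored once):
  'd'-branch (dc, dgzq, djvcnjvctj, drwouwtqu, dwtkq, dyh): 28 nodes
  'l'-branch (lczezv, lczhuc, lcztmxjf, lcztw): 15 nodes
  't'-branch (tknczd, tknczfuixh, tknczk, tknczw, tknczxssau, tknczzg): 20 nodes
Sum: 63

63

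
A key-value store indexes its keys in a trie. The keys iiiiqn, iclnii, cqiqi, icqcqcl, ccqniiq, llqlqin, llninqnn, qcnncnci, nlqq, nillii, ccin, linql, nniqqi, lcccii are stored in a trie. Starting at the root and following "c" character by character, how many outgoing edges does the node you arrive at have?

2

Follow the path "c" to its node, then look at its outgoing edges.
Characters that immediately follow "c" among the stored strings: {c, q}.
That node has 2 child edges.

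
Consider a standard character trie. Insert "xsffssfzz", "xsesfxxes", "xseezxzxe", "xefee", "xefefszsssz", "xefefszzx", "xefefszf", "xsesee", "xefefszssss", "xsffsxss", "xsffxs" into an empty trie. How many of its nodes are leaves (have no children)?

Leaves are exactly the stored words that no other stored word extends.
Those words: "xefee", "xefefszf", "xefefszssss", "xefefszsssz", "xefefszzx", "xseezxzxe", "xsesee", "xsesfxxes", "xsffssfzz", "xsffsxss", "xsffxs"
Leaf count: 11

11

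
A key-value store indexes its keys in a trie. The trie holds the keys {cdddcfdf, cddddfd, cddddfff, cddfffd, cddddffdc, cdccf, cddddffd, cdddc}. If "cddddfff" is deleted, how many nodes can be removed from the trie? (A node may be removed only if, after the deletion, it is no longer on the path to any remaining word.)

1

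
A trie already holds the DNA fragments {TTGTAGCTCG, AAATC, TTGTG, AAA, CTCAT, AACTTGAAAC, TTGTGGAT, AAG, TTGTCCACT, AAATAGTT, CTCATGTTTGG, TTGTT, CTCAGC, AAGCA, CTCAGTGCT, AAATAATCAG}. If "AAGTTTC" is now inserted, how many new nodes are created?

4

"AAG" is already a path in the trie; the remaining "TTTC" must be added.
New nodes needed: |"AAGTTTC"| − 3 = 7 − 3 = 4.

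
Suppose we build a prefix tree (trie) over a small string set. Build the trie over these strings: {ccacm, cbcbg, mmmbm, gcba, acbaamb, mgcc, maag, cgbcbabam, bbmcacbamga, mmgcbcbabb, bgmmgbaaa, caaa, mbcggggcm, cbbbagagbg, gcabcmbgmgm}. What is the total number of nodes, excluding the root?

94

Trace insertions, counting only characters that open a new branch:
  "ccacm" → 5 new (c, c, a, c, m)
  "cbcbg" → prefix "c" already present; 4 new (b, c, b, g)
  "mmmbm" → 5 new (m, m, m, b, m)
  "gcba" → 4 new (g, c, b, a)
  "acbaamb" → 7 new (a, c, b, a, a, m, b)
  "mgcc" → prefix "m" already present; 3 new (g, c, c)
  "maag" → prefix "m" already present; 3 new (a, a, g)
  "cgbcbabam" → prefix "c" already present; 8 new (g, b, c, b, a, b, a, m)
  "bbmcacbamga" → 11 new (b, b, m, c, a, c, b, a, m, g, a)
  "mmgcbcbabb" → prefix "mm" already present; 8 new (g, c, b, c, b, a, b, b)
  "bgmmgbaaa" → prefix "b" already present; 8 new (g, m, m, g, b, a, a, a)
  "caaa" → prefix "c" already present; 3 new (a, a, a)
  "mbcggggcm" → prefix "m" already present; 8 new (b, c, g, g, g, g, c, m)
  "cbbbagagbg" → prefix "cb" already present; 8 new (b, b, a, g, a, g, b, g)
  "gcabcmbgmgm" → prefix "gc" already present; 9 new (a, b, c, m, b, g, m, g, m)
Total nodes = 5 + 4 + 5 + 4 + 7 + 3 + 3 + 8 + 11 + 8 + 8 + 3 + 8 + 8 + 9 = 94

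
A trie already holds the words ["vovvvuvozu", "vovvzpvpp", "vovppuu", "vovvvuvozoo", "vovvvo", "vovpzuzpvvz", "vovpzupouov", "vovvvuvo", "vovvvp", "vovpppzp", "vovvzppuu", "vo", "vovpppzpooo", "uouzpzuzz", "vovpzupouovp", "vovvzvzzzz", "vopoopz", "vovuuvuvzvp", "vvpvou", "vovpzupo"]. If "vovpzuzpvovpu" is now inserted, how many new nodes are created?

Walking "vovpzuzpvovpu" from the root, the first 9 characters ("vovpzuzpv") follow existing edges; "o" is the first miss.
New nodes needed: |"vovpzuzpvovpu"| − 9 = 13 − 9 = 4.

4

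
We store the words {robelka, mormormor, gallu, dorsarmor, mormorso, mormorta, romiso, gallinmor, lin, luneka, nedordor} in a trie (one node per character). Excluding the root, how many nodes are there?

Trace insertions, counting only characters that open a new branch:
  "robelka" → 7 new (r, o, b, e, l, k, a)
  "mormormor" → 9 new (m, o, r, m, o, r, m, o, r)
  "gallu" → 5 new (g, a, l, l, u)
  "dorsarmor" → 9 new (d, o, r, s, a, r, m, o, r)
  "mormorso" → prefix "mormor" already present; 2 new (s, o)
  "mormorta" → prefix "mormor" already present; 2 new (t, a)
  "romiso" → prefix "ro" already present; 4 new (m, i, s, o)
  "gallinmor" → prefix "gall" already present; 5 new (i, n, m, o, r)
  "lin" → 3 new (l, i, n)
  "luneka" → prefix "l" already present; 5 new (u, n, e, k, a)
  "nedordor" → 8 new (n, e, d, o, r, d, o, r)
Total nodes = 7 + 9 + 5 + 9 + 2 + 2 + 4 + 5 + 3 + 5 + 8 = 59

59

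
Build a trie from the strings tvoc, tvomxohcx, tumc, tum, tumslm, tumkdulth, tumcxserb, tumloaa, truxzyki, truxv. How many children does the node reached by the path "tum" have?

4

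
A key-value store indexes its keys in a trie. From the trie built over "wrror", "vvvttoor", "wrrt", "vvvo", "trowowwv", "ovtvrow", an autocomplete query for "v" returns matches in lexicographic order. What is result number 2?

vvvttoor

Filter for "v…" and sort: "vvvo", "vvvttoor"
The 2nd is vvvttoor.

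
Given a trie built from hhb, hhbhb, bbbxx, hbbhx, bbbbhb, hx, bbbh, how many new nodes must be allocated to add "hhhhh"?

"hh" is already a path in the trie; the remaining "hhh" must be added.
So 5 − 2 = 3 new nodes.

3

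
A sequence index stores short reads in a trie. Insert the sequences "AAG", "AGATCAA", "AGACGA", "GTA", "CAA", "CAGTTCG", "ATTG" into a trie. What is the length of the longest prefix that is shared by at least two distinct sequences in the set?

3

Look for the deepest trie node that still has at least two words in its subtree.
"AGACGA" and "AGATCAA" agree on "AGA" (3 characters) before diverging; nothing deeper is shared.
Longest shared-prefix length: 3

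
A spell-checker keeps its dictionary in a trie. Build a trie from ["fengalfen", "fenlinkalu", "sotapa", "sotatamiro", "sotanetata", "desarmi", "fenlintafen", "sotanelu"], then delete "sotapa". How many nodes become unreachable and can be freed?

2

A node on "sotapa"'s path can go only if nothing else ends at it or branches off below it.
The suffix "pa" (2 nodes) is used only by "sotapa"; the node for "sota" still has the child "t", so pruning stops there.
Nodes removed: 2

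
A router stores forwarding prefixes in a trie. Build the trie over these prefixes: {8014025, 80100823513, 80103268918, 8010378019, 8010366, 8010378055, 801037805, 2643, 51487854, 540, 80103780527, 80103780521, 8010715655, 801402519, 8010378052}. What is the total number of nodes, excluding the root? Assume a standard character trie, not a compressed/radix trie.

Insert word by word; a character creates a node only if that edge doesn't already exist:
  "8014025" → 7 new (8, 0, 1, 4, 0, 2, 5)
  "80100823513" → prefix "801" already present; 8 new (0, 0, 8, 2, 3, 5, 1, 3)
  "80103268918" → prefix "8010" already present; 7 new (3, 2, 6, 8, 9, 1, 8)
  "8010378019" → prefix "80103" already present; 5 new (7, 8, 0, 1, 9)
  "8010366" → prefix "80103" already present; 2 new (6, 6)
  "8010378055" → prefix "80103780" already present; 2 new (5, 5)
  "801037805" → prefix "801037805" already present; 0 new (none)
  "2643" → 4 new (2, 6, 4, 3)
  "51487854" → 8 new (5, 1, 4, 8, 7, 8, 5, 4)
  "540" → prefix "5" already present; 2 new (4, 0)
  "80103780527" → prefix "801037805" already present; 2 new (2, 7)
  "80103780521" → prefix "8010378052" already present; 1 new (1)
  "8010715655" → prefix "8010" already present; 6 new (7, 1, 5, 6, 5, 5)
  "801402519" → prefix "8014025" already present; 2 new (1, 9)
  "8010378052" → prefix "8010378052" already present; 0 new (none)
Total nodes = 7 + 8 + 7 + 5 + 2 + 2 + 0 + 4 + 8 + 2 + 2 + 1 + 6 + 2 + 0 = 56

56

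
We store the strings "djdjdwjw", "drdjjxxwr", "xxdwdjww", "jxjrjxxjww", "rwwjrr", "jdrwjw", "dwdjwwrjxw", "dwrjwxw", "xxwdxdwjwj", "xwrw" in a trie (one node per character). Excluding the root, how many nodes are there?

70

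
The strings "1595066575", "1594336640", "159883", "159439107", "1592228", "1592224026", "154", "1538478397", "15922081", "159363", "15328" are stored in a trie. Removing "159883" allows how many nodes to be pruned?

3

A node on "159883"'s path can go only if nothing else ends at it or branches off below it.
The suffix "883" (3 nodes) is used only by "159883"; the node for "159" still has the child "5", so pruning stops there.
Nodes removed: 3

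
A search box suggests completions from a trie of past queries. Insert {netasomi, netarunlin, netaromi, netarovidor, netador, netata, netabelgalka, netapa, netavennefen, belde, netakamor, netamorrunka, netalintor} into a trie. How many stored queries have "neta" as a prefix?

12

Walk to "neta"; the words in its subtree are exactly those with that prefix.
Matches: "netabelgalka", "netador", "netakamor", "netalintor", "netamorrunka", "netapa", "netaromi", "netarovidor", "netarunlin", "netasomi", "netata", "netavennefen"
Count: 12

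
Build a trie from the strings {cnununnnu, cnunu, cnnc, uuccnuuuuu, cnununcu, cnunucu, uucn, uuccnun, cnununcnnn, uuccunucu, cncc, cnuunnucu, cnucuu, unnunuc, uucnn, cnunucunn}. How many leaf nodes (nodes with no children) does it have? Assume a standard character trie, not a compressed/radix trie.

13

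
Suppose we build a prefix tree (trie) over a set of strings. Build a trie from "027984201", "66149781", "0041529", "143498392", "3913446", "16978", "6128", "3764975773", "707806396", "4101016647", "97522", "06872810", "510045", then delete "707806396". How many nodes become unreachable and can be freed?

Walk "707806396" from the leaf back toward the root, removing each node that no remaining word uses.
No other word shares any prefix with "707806396", so all 9 of its nodes go.
Nodes removed: 9

9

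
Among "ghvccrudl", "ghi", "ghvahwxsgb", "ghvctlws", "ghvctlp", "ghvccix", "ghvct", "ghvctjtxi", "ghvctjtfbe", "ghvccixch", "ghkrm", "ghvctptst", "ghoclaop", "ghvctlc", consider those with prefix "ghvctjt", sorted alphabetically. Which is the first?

ghvctjtfbe

DFS of the "ghvctjt" subtree visits, in order: "ghvctjtfbe", "ghvctjtxi"
The 1st is ghvctjtfbe.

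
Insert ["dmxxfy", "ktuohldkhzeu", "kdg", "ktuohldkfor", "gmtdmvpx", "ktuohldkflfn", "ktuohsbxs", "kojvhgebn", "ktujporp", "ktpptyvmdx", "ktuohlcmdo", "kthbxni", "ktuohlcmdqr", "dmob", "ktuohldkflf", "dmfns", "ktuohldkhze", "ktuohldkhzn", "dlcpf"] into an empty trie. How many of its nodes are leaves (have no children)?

17

Leaves are exactly the stored words that no other stored word extends.
Those words: "dlcpf", "dmfns", "dmob", "dmxxfy", "gmtdmvpx", "kdg", "kojvhgebn", "kthbxni", "ktpptyvmdx", "ktujporp", "ktuohlcmdo", "ktuohlcmdqr", "ktuohldkflfn", "ktuohldkfor", "ktuohldkhzeu", "ktuohldkhzn", "ktuohsbxs"
Leaf count: 17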